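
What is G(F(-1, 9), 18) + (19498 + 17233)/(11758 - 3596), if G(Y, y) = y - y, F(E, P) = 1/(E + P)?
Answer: 36731/8162 ≈ 4.5002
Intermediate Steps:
G(Y, y) = 0
G(F(-1, 9), 18) + (19498 + 17233)/(11758 - 3596) = 0 + (19498 + 17233)/(11758 - 3596) = 0 + 36731/8162 = 36731/8162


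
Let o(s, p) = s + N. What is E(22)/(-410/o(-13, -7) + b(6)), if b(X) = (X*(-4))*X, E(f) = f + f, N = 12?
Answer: 22/133 ≈ 0.16541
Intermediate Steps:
o(s, p) = 12 + s (o(s, p) = s + 12 = 12 + s)
E(f) = 2*f
b(X) = -4*X² (b(X) = (-4*X)*X = -4*X²)
E(22)/(-410/o(-13, -7) + b(6)) = (2*22)/(-410/(12 - 13) - 4*6²) = 44/(-410/(-1) - 4*36) = 44/(-410*(-1) - 144) = 44/(410 - 144) = 44/266 = 44*(1/266) = 22/133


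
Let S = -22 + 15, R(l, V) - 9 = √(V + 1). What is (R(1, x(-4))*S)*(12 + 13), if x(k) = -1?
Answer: -1575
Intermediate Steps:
R(l, V) = 9 + √(1 + V) (R(l, V) = 9 + √(V + 1) = 9 + √(1 + V))
S = -7
(R(1, x(-4))*S)*(12 + 13) = ((9 + √(1 - 1))*(-7))*(12 + 13) = ((9 + √0)*(-7))*25 = ((9 + 0)*(-7))*25 = (9*(-7))*25 = -63*25 = -1575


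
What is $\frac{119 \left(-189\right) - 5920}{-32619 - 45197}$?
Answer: $\frac{28411}{77816} \approx 0.3651$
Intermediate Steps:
$\frac{119 \left(-189\right) - 5920}{-32619 - 45197} = \frac{-22491 - 5920}{-77816} = \left(-28411\right) \left(- \frac{1}{77816}\right) = \frac{28411}{77816}$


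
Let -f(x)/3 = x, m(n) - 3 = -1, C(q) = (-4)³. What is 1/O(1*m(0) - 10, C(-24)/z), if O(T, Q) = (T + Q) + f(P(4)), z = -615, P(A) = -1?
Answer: -615/3011 ≈ -0.20425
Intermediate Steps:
C(q) = -64
m(n) = 2 (m(n) = 3 - 1 = 2)
f(x) = -3*x
O(T, Q) = 3 + Q + T (O(T, Q) = (T + Q) - 3*(-1) = (Q + T) + 3 = 3 + Q + T)
1/O(1*m(0) - 10, C(-24)/z) = 1/(3 - 64/(-615) + (1*2 - 10)) = 1/(3 - 64*(-1/615) + (2 - 10)) = 1/(3 + 64/615 - 8) = 1/(-3011/615) = -615/3011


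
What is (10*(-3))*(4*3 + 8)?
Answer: -600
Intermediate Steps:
(10*(-3))*(4*3 + 8) = -30*(12 + 8) = -30*20 = -600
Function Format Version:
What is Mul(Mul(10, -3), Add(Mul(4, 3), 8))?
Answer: -600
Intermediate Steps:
Mul(Mul(10, -3), Add(Mul(4, 3), 8)) = Mul(-30, Add(12, 8)) = Mul(-30, 20) = -600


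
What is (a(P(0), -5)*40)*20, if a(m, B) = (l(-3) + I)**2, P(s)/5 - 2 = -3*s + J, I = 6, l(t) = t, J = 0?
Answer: 7200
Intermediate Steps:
P(s) = 10 - 15*s (P(s) = 10 + 5*(-3*s + 0) = 10 + 5*(-3*s) = 10 - 15*s)
a(m, B) = 9 (a(m, B) = (-3 + 6)**2 = 3**2 = 9)
(a(P(0), -5)*40)*20 = (9*40)*20 = 360*20 = 7200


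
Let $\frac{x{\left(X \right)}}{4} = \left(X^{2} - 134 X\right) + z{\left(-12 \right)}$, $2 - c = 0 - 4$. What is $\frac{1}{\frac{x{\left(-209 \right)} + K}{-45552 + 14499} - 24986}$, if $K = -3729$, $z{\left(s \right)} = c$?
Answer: $- \frac{31053}{776173301} \approx -4.0008 \cdot 10^{-5}$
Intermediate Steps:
$c = 6$ ($c = 2 - \left(0 - 4\right) = 2 - -4 = 2 + 4 = 6$)
$z{\left(s \right)} = 6$
$x{\left(X \right)} = 24 - 536 X + 4 X^{2}$ ($x{\left(X \right)} = 4 \left(\left(X^{2} - 134 X\right) + 6\right) = 4 \left(6 + X^{2} - 134 X\right) = 24 - 536 X + 4 X^{2}$)
$\frac{1}{\frac{x{\left(-209 \right)} + K}{-45552 + 14499} - 24986} = \frac{1}{\frac{\left(24 - -112024 + 4 \left(-209\right)^{2}\right) - 3729}{-45552 + 14499} - 24986} = \frac{1}{\frac{\left(24 + 112024 + 4 \cdot 43681\right) - 3729}{-31053} - 24986} = \frac{1}{\left(\left(24 + 112024 + 174724\right) - 3729\right) \left(- \frac{1}{31053}\right) - 24986} = \frac{1}{\left(286772 - 3729\right) \left(- \frac{1}{31053}\right) - 24986} = \frac{1}{283043 \left(- \frac{1}{31053}\right) - 24986} = \frac{1}{- \frac{283043}{31053} - 24986} = \frac{1}{- \frac{776173301}{31053}} = - \frac{31053}{776173301}$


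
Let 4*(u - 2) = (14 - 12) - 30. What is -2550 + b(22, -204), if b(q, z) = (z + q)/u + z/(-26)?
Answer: -162874/65 ≈ -2505.8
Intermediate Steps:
u = -5 (u = 2 + ((14 - 12) - 30)/4 = 2 + (2 - 30)/4 = 2 + (¼)*(-28) = 2 - 7 = -5)
b(q, z) = -31*z/130 - q/5 (b(q, z) = (z + q)/(-5) + z/(-26) = (q + z)*(-⅕) + z*(-1/26) = (-q/5 - z/5) - z/26 = -31*z/130 - q/5)
-2550 + b(22, -204) = -2550 + (-31/130*(-204) - ⅕*22) = -2550 + (3162/65 - 22/5) = -2550 + 2876/65 = -162874/65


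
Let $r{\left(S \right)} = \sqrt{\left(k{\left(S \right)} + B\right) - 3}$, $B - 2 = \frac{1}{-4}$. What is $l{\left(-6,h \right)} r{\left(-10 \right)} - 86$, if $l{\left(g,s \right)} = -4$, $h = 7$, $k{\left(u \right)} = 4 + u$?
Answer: $-86 - 2 i \sqrt{29} \approx -86.0 - 10.77 i$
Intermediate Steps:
$B = \frac{7}{4}$ ($B = 2 + \frac{1}{-4} = 2 - \frac{1}{4} = \frac{7}{4} \approx 1.75$)
$r{\left(S \right)} = \sqrt{\frac{11}{4} + S}$ ($r{\left(S \right)} = \sqrt{\left(\left(4 + S\right) + \frac{7}{4}\right) - 3} = \sqrt{\left(\frac{23}{4} + S\right) - 3} = \sqrt{\frac{11}{4} + S}$)
$l{\left(-6,h \right)} r{\left(-10 \right)} - 86 = - 4 \frac{\sqrt{11 + 4 \left(-10\right)}}{2} - 86 = - 4 \frac{\sqrt{11 - 40}}{2} - 86 = - 4 \frac{\sqrt{-29}}{2} - 86 = - 4 \frac{i \sqrt{29}}{2} - 86 = - 2 i \sqrt{29} - 86 = -86 - 2 i \sqrt{29}$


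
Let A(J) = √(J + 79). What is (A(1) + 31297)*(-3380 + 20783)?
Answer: 544661691 + 69612*√5 ≈ 5.4482e+8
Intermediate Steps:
A(J) = √(79 + J)
(A(1) + 31297)*(-3380 + 20783) = (√(79 + 1) + 31297)*(-3380 + 20783) = (√80 + 31297)*17403 = (4*√5 + 31297)*17403 = (31297 + 4*√5)*17403 = 544661691 + 69612*√5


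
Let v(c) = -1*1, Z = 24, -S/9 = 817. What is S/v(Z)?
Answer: 7353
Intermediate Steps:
S = -7353 (S = -9*817 = -7353)
v(c) = -1
S/v(Z) = -7353/(-1) = -7353*(-1) = 7353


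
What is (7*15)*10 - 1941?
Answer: -891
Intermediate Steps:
(7*15)*10 - 1941 = 105*10 - 1941 = 1050 - 1941 = -891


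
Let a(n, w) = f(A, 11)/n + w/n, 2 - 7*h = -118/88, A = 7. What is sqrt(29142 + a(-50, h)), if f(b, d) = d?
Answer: sqrt(1410461690)/220 ≈ 170.71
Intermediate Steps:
h = 21/44 (h = 2/7 - (-118)/(7*88) = 2/7 - 1/7*(-59/44) = 2/7 + 59/308 = 21/44 ≈ 0.47727)
a(n, w) = 11/n + w/n
sqrt(29142 + a(-50, h)) = sqrt(29142 + (11 + 21/44)/(-50)) = sqrt(29142 - 1/50*505/44) = sqrt(29142 - 101/440) = sqrt(12822379/440) = sqrt(1410461690)/220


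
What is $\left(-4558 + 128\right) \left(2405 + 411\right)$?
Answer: $-12474880$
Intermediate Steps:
$\left(-4558 + 128\right) \left(2405 + 411\right) = \left(-4430\right) 2816 = -12474880$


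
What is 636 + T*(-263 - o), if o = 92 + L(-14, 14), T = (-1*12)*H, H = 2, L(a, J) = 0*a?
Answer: 9156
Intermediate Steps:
L(a, J) = 0
T = -24 (T = -1*12*2 = -12*2 = -24)
o = 92 (o = 92 + 0 = 92)
636 + T*(-263 - o) = 636 - 24*(-263 - 1*92) = 636 - 24*(-263 - 92) = 636 - 24*(-355) = 636 + 8520 = 9156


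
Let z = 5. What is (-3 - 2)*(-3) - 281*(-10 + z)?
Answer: 1420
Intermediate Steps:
(-3 - 2)*(-3) - 281*(-10 + z) = (-3 - 2)*(-3) - 281*(-10 + 5) = -5*(-3) - 281*(-5) = 15 - 281*(-5) = 15 + 1405 = 1420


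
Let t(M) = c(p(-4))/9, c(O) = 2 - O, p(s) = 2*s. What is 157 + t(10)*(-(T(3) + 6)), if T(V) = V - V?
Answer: 451/3 ≈ 150.33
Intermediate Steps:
T(V) = 0
t(M) = 10/9 (t(M) = (2 - 2*(-4))/9 = (2 - 1*(-8))*(⅑) = (2 + 8)*(⅑) = 10*(⅑) = 10/9)
157 + t(10)*(-(T(3) + 6)) = 157 + 10*(-(0 + 6))/9 = 157 + 10*(-1*6)/9 = 157 + (10/9)*(-6) = 157 - 20/3 = 451/3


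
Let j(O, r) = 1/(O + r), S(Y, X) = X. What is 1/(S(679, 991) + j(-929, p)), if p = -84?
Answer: 1013/1003882 ≈ 0.0010091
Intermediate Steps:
1/(S(679, 991) + j(-929, p)) = 1/(991 + 1/(-929 - 84)) = 1/(991 + 1/(-1013)) = 1/(991 - 1/1013) = 1/(1003882/1013) = 1013/1003882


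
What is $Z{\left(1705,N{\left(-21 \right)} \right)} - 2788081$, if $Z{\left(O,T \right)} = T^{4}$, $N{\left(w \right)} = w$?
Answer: $-2593600$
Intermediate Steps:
$Z{\left(1705,N{\left(-21 \right)} \right)} - 2788081 = \left(-21\right)^{4} - 2788081 = 194481 - 2788081 = -2593600$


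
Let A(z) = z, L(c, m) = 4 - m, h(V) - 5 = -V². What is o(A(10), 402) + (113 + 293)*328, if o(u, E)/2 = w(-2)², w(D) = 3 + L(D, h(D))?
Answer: 133240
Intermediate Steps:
h(V) = 5 - V²
w(D) = 2 + D² (w(D) = 3 + (4 - (5 - D²)) = 3 + (4 + (-5 + D²)) = 3 + (-1 + D²) = 2 + D²)
o(u, E) = 72 (o(u, E) = 2*(2 + (-2)²)² = 2*(2 + 4)² = 2*6² = 2*36 = 72)
o(A(10), 402) + (113 + 293)*328 = 72 + (113 + 293)*328 = 72 + 406*328 = 72 + 133168 = 133240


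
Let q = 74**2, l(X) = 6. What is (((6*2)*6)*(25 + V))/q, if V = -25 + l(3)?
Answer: 108/1369 ≈ 0.078890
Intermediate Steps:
q = 5476
V = -19 (V = -25 + 6 = -19)
(((6*2)*6)*(25 + V))/q = (((6*2)*6)*(25 - 19))/5476 = ((12*6)*6)*(1/5476) = (72*6)*(1/5476) = 432*(1/5476) = 108/1369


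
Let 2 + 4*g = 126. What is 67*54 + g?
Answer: 3649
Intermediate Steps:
g = 31 (g = -1/2 + (1/4)*126 = -1/2 + 63/2 = 31)
67*54 + g = 67*54 + 31 = 3618 + 31 = 3649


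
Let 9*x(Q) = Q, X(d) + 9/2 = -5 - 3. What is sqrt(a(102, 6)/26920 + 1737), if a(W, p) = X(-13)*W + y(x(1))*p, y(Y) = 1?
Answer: 3*sqrt(34965169870)/13460 ≈ 41.677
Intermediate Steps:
X(d) = -25/2 (X(d) = -9/2 + (-5 - 3) = -9/2 - 8 = -25/2)
x(Q) = Q/9
a(W, p) = p - 25*W/2 (a(W, p) = -25*W/2 + 1*p = -25*W/2 + p = p - 25*W/2)
sqrt(a(102, 6)/26920 + 1737) = sqrt((6 - 25/2*102)/26920 + 1737) = sqrt((6 - 1275)*(1/26920) + 1737) = sqrt(-1269*1/26920 + 1737) = sqrt(-1269/26920 + 1737) = sqrt(46758771/26920) = 3*sqrt(34965169870)/13460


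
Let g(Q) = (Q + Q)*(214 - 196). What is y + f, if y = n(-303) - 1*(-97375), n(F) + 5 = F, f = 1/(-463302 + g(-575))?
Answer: 46980622133/484002 ≈ 97067.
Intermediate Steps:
g(Q) = 36*Q (g(Q) = (2*Q)*18 = 36*Q)
f = -1/484002 (f = 1/(-463302 + 36*(-575)) = 1/(-463302 - 20700) = 1/(-484002) = -1/484002 ≈ -2.0661e-6)
n(F) = -5 + F
y = 97067 (y = (-5 - 303) - 1*(-97375) = -308 + 97375 = 97067)
y + f = 97067 - 1/484002 = 46980622133/484002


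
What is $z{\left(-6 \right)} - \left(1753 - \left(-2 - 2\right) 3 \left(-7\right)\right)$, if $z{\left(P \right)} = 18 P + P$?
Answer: $-1783$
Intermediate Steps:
$z{\left(P \right)} = 19 P$
$z{\left(-6 \right)} - \left(1753 - \left(-2 - 2\right) 3 \left(-7\right)\right) = 19 \left(-6\right) - \left(1753 - \left(-2 - 2\right) 3 \left(-7\right)\right) = -114 - \left(1753 - \left(-4\right) 3 \left(-7\right)\right) = -114 - 1669 = -1783$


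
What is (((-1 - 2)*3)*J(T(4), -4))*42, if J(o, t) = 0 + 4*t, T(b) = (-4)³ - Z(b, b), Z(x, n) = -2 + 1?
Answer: 6048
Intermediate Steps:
Z(x, n) = -1
T(b) = -63 (T(b) = (-4)³ - 1*(-1) = -64 + 1 = -63)
J(o, t) = 4*t
(((-1 - 2)*3)*J(T(4), -4))*42 = (((-1 - 2)*3)*(4*(-4)))*42 = (-3*3*(-16))*42 = -9*(-16)*42 = 144*42 = 6048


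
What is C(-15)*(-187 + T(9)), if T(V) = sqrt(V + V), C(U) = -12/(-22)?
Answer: -102 + 18*sqrt(2)/11 ≈ -99.686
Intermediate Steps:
C(U) = 6/11 (C(U) = -12*(-1/22) = 6/11)
T(V) = sqrt(2)*sqrt(V) (T(V) = sqrt(2*V) = sqrt(2)*sqrt(V))
C(-15)*(-187 + T(9)) = 6*(-187 + sqrt(2)*sqrt(9))/11 = 6*(-187 + sqrt(2)*3)/11 = 6*(-187 + 3*sqrt(2))/11 = -102 + 18*sqrt(2)/11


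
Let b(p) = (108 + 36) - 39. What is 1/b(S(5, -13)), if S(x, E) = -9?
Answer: 1/105 ≈ 0.0095238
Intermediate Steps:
b(p) = 105 (b(p) = 144 - 39 = 105)
1/b(S(5, -13)) = 1/105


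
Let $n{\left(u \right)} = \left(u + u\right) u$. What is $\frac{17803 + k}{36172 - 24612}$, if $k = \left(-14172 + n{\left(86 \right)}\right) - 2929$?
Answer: $\frac{7747}{5780} \approx 1.3403$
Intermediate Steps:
$n{\left(u \right)} = 2 u^{2}$ ($n{\left(u \right)} = 2 u u = 2 u^{2}$)
$k = -2309$ ($k = \left(-14172 + 2 \cdot 86^{2}\right) - 2929 = \left(-14172 + 2 \cdot 7396\right) + \left(-6150 + 3221\right) = \left(-14172 + 14792\right) - 2929 = 620 - 2929 = -2309$)
$\frac{17803 + k}{36172 - 24612} = \frac{17803 - 2309}{36172 - 24612} = \frac{15494}{11560} = 15494 \cdot \frac{1}{11560} = \frac{7747}{5780}$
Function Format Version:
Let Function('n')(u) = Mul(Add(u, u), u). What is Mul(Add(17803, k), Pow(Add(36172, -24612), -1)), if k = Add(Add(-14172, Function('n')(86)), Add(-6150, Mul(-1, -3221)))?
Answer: Rational(7747, 5780) ≈ 1.3403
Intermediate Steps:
Function('n')(u) = Mul(2, Pow(u, 2)) (Function('n')(u) = Mul(Mul(2, u), u) = Mul(2, Pow(u, 2)))
k = -2309 (k = Add(Add(-14172, Mul(2, Pow(86, 2))), Add(-6150, Mul(-1, -3221))) = Add(Add(-14172, Mul(2, 7396)), Add(-6150, 3221)) = Add(Add(-14172, 14792), -2929) = Add(620, -2929) = -2309)
Mul(Add(17803, k), Pow(Add(36172, -24612), -1)) = Mul(Add(17803, -2309), Pow(Add(36172, -24612), -1)) = Mul(15494, Pow(11560, -1)) = Mul(15494, Rational(1, 11560)) = Rational(7747, 5780)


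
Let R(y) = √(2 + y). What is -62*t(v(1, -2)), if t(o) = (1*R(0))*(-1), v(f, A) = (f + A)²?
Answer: 62*√2 ≈ 87.681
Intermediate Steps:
v(f, A) = (A + f)²
t(o) = -√2 (t(o) = (1*√(2 + 0))*(-1) = (1*√2)*(-1) = √2*(-1) = -√2)
-62*t(v(1, -2)) = -(-62)*√2 = 62*√2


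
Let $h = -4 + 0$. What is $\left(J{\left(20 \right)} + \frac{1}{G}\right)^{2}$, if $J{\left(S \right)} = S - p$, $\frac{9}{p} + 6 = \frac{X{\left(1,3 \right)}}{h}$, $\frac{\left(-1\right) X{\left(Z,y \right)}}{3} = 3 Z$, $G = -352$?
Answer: $\frac{1553857561}{3097600} \approx 501.63$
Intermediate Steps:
$X{\left(Z,y \right)} = - 9 Z$ ($X{\left(Z,y \right)} = - 3 \cdot 3 Z = - 9 Z$)
$h = -4$
$p = - \frac{12}{5}$ ($p = \frac{9}{-6 + \frac{\left(-9\right) 1}{-4}} = \frac{9}{-6 - - \frac{9}{4}} = \frac{9}{-6 + \frac{9}{4}} = \frac{9}{- \frac{15}{4}} = 9 \left(- \frac{4}{15}\right) = - \frac{12}{5} \approx -2.4$)
$J{\left(S \right)} = \frac{12}{5} + S$ ($J{\left(S \right)} = S - - \frac{12}{5} = S + \frac{12}{5} = \frac{12}{5} + S$)
$\left(J{\left(20 \right)} + \frac{1}{G}\right)^{2} = \left(\left(\frac{12}{5} + 20\right) + \frac{1}{-352}\right)^{2} = \left(\frac{112}{5} - \frac{1}{352}\right)^{2} = \left(\frac{39419}{1760}\right)^{2} = \frac{1553857561}{3097600}$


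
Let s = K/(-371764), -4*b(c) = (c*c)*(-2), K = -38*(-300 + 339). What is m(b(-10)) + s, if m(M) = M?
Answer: 9294841/185882 ≈ 50.004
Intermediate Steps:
K = -1482 (K = -38*39 = -1482)
b(c) = c²/2 (b(c) = -c*c*(-2)/4 = -c²*(-2)/4 = -(-1)*c²/2 = c²/2)
s = 741/185882 (s = -1482/(-371764) = -1482*(-1/371764) = 741/185882 ≈ 0.0039864)
m(b(-10)) + s = (½)*(-10)² + 741/185882 = (½)*100 + 741/185882 = 50 + 741/185882 = 9294841/185882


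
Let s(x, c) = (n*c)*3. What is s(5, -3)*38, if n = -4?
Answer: 1368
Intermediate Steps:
s(x, c) = -12*c (s(x, c) = -4*c*3 = -12*c)
s(5, -3)*38 = -12*(-3)*38 = 36*38 = 1368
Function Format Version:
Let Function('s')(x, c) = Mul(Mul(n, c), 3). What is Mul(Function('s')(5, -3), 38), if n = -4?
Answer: 1368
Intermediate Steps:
Function('s')(x, c) = Mul(-12, c) (Function('s')(x, c) = Mul(Mul(-4, c), 3) = Mul(-12, c))
Mul(Function('s')(5, -3), 38) = Mul(Mul(-12, -3), 38) = Mul(36, 38) = 1368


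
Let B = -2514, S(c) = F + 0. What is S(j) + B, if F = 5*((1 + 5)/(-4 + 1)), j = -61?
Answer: -2524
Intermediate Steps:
F = -10 (F = 5*(6/(-3)) = 5*(6*(-⅓)) = 5*(-2) = -10)
S(c) = -10 (S(c) = -10 + 0 = -10)
S(j) + B = -10 - 2514 = -2524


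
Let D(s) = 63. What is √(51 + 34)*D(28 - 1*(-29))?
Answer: 63*√85 ≈ 580.83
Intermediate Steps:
√(51 + 34)*D(28 - 1*(-29)) = √(51 + 34)*63 = √85*63 = 63*√85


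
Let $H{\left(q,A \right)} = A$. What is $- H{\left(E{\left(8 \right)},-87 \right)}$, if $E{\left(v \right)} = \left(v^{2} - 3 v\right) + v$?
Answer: $87$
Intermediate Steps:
$E{\left(v \right)} = v^{2} - 2 v$
$- H{\left(E{\left(8 \right)},-87 \right)} = \left(-1\right) \left(-87\right) = 87$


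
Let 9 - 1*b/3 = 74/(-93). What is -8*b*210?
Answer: -1530480/31 ≈ -49370.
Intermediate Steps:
b = 911/31 (b = 27 - 222/(-93) = 27 - 222*(-1)/93 = 27 - 3*(-74/93) = 27 + 74/31 = 911/31 ≈ 29.387)
-8*b*210 = -8*911/31*210 = -7288/31*210 = -1530480/31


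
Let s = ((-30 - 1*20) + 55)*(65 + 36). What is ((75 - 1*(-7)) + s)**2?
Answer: 344569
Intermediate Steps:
s = 505 (s = ((-30 - 20) + 55)*101 = (-50 + 55)*101 = 5*101 = 505)
((75 - 1*(-7)) + s)**2 = ((75 - 1*(-7)) + 505)**2 = ((75 + 7) + 505)**2 = (82 + 505)**2 = 587**2 = 344569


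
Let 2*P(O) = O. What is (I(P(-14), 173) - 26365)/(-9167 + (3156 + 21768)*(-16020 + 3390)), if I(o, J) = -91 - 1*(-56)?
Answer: 2400/28618117 ≈ 8.3863e-5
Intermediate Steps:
P(O) = O/2
I(o, J) = -35 (I(o, J) = -91 + 56 = -35)
(I(P(-14), 173) - 26365)/(-9167 + (3156 + 21768)*(-16020 + 3390)) = (-35 - 26365)/(-9167 + (3156 + 21768)*(-16020 + 3390)) = -26400/(-9167 + 24924*(-12630)) = -26400/(-9167 - 314790120) = -26400/(-314799287) = -26400*(-1/314799287) = 2400/28618117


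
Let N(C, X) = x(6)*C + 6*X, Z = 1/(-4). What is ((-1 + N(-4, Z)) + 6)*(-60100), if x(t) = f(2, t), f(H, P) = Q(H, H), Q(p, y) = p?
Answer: 270450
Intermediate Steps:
f(H, P) = H
x(t) = 2
Z = -1/4 ≈ -0.25000
N(C, X) = 2*C + 6*X
((-1 + N(-4, Z)) + 6)*(-60100) = ((-1 + (2*(-4) + 6*(-1/4))) + 6)*(-60100) = ((-1 + (-8 - 3/2)) + 6)*(-60100) = ((-1 - 19/2) + 6)*(-60100) = (-21/2 + 6)*(-60100) = -9/2*(-60100) = 270450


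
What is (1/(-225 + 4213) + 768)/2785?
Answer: 612557/2221316 ≈ 0.27576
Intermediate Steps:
(1/(-225 + 4213) + 768)/2785 = (1/3988 + 768)*(1/2785) = (3062785/3988)*(1/2785) = 612557/2221316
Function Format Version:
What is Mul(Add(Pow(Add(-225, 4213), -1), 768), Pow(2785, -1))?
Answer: Rational(612557, 2221316) ≈ 0.27576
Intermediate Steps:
Mul(Add(Pow(Add(-225, 4213), -1), 768), Pow(2785, -1)) = Mul(Add(Pow(3988, -1), 768), Rational(1, 2785)) = Mul(Add(Rational(1, 3988), 768), Rational(1, 2785)) = Mul(Rational(3062785, 3988), Rational(1, 2785)) = Rational(612557, 2221316)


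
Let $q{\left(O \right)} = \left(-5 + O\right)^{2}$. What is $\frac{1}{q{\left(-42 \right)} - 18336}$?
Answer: $- \frac{1}{16127} \approx -6.2008 \cdot 10^{-5}$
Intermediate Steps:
$\frac{1}{q{\left(-42 \right)} - 18336} = \frac{1}{\left(-5 - 42\right)^{2} - 18336} = \frac{1}{\left(-47\right)^{2} - 18336} = \frac{1}{2209 - 18336} = \frac{1}{-16127} = - \frac{1}{16127}$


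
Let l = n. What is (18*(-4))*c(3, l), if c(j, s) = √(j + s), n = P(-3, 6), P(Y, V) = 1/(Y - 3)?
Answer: -12*√102 ≈ -121.19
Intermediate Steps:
P(Y, V) = 1/(-3 + Y)
n = -⅙ (n = 1/(-3 - 3) = 1/(-6) = -⅙ ≈ -0.16667)
l = -⅙ ≈ -0.16667
(18*(-4))*c(3, l) = (18*(-4))*√(3 - ⅙) = -12*√102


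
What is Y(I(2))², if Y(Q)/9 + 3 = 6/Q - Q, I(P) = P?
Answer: 324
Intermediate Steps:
Y(Q) = -27 - 9*Q + 54/Q (Y(Q) = -27 + 9*(6/Q - Q) = -27 + 9*(-Q + 6/Q) = -27 + (-9*Q + 54/Q) = -27 - 9*Q + 54/Q)
Y(I(2))² = (-27 - 9*2 + 54/2)² = (-27 - 18 + 54*(½))² = (-27 - 18 + 27)² = (-18)² = 324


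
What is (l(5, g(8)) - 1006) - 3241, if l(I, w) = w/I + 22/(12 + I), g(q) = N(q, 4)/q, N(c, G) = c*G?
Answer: -360817/85 ≈ -4244.9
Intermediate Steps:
N(c, G) = G*c
g(q) = 4 (g(q) = (4*q)/q = 4)
l(I, w) = 22/(12 + I) + w/I
(l(5, g(8)) - 1006) - 3241 = ((12*4 + 22*5 + 5*4)/(5*(12 + 5)) - 1006) - 3241 = ((⅕)*(48 + 110 + 20)/17 - 1006) - 3241 = ((⅕)*(1/17)*178 - 1006) - 3241 = (178/85 - 1006) - 3241 = -85332/85 - 3241 = -360817/85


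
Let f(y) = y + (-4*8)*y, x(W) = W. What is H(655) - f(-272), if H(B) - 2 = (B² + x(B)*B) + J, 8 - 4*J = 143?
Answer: 3398345/4 ≈ 8.4959e+5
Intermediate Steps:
J = -135/4 (J = 2 - ¼*143 = 2 - 143/4 = -135/4 ≈ -33.750)
H(B) = -127/4 + 2*B² (H(B) = 2 + ((B² + B*B) - 135/4) = 2 + ((B² + B²) - 135/4) = 2 + (2*B² - 135/4) = 2 + (-135/4 + 2*B²) = -127/4 + 2*B²)
f(y) = -31*y (f(y) = y - 32*y = -31*y)
H(655) - f(-272) = (-127/4 + 2*655²) - (-31)*(-272) = (-127/4 + 2*429025) - 1*8432 = (-127/4 + 858050) - 8432 = 3432073/4 - 8432 = 3398345/4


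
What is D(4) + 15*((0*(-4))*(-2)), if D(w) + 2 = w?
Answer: 2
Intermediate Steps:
D(w) = -2 + w
D(4) + 15*((0*(-4))*(-2)) = (-2 + 4) + 15*((0*(-4))*(-2)) = 2 + 15*(0*(-2)) = 2 + 15*0 = 2 + 0 = 2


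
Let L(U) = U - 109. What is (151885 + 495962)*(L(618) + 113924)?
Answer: 74135075751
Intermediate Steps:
L(U) = -109 + U
(151885 + 495962)*(L(618) + 113924) = (151885 + 495962)*((-109 + 618) + 113924) = 647847*(509 + 113924) = 647847*114433 = 74135075751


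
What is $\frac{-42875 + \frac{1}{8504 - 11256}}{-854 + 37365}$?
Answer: $- \frac{117992001}{100478272} \approx -1.1743$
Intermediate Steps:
$\frac{-42875 + \frac{1}{8504 - 11256}}{-854 + 37365} = \frac{-42875 + \frac{1}{8504 - 11256}}{36511} = \left(-42875 + \frac{1}{-2752}\right) \frac{1}{36511} = \left(-42875 - \frac{1}{2752}\right) \frac{1}{36511} = \left(- \frac{117992001}{2752}\right) \frac{1}{36511} = - \frac{117992001}{100478272}$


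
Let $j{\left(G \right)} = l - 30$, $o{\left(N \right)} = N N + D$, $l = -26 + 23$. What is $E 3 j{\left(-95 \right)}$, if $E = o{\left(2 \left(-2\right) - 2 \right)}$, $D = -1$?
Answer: $-3465$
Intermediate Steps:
$l = -3$
$o{\left(N \right)} = -1 + N^{2}$ ($o{\left(N \right)} = N N - 1 = N^{2} - 1 = -1 + N^{2}$)
$E = 35$ ($E = -1 + \left(2 \left(-2\right) - 2\right)^{2} = -1 + \left(-4 - 2\right)^{2} = -1 + \left(-6\right)^{2} = -1 + 36 = 35$)
$j{\left(G \right)} = -33$ ($j{\left(G \right)} = -3 - 30 = -33$)
$E 3 j{\left(-95 \right)} = 35 \cdot 3 \left(-33\right) = 105 \left(-33\right) = -3465$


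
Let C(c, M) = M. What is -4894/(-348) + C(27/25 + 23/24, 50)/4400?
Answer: 107755/7656 ≈ 14.075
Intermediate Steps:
-4894/(-348) + C(27/25 + 23/24, 50)/4400 = -4894/(-348) + 50/4400 = -4894*(-1/348) + 50*(1/4400) = 2447/174 + 1/88 = 107755/7656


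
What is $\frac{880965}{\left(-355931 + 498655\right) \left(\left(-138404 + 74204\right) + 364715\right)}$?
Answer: $\frac{176193}{8578140572} \approx 2.054 \cdot 10^{-5}$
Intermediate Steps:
$\frac{880965}{\left(-355931 + 498655\right) \left(\left(-138404 + 74204\right) + 364715\right)} = \frac{880965}{142724 \left(-64200 + 364715\right)} = \frac{880965}{142724 \cdot 300515} = \frac{880965}{42890702860} = 880965 \cdot \frac{1}{42890702860} = \frac{176193}{8578140572}$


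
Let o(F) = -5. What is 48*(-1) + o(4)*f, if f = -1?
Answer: -43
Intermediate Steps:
48*(-1) + o(4)*f = 48*(-1) - 5*(-1) = -48 + 5 = -43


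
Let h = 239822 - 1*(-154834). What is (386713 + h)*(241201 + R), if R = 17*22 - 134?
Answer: 188654512729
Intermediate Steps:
h = 394656 (h = 239822 + 154834 = 394656)
R = 240 (R = 374 - 134 = 240)
(386713 + h)*(241201 + R) = (386713 + 394656)*(241201 + 240) = 781369*241441 = 188654512729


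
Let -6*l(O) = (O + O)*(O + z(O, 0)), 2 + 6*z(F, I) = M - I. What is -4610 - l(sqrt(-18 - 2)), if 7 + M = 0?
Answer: -13850/3 - I*sqrt(5) ≈ -4616.7 - 2.2361*I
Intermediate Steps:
M = -7 (M = -7 + 0 = -7)
z(F, I) = -3/2 - I/6 (z(F, I) = -1/3 + (-7 - I)/6 = -1/3 + (-7/6 - I/6) = -3/2 - I/6)
l(O) = -O*(-3/2 + O)/3 (l(O) = -(O + O)*(O + (-3/2 - 1/6*0))/6 = -2*O*(O + (-3/2 + 0))/6 = -2*O*(O - 3/2)/6 = -2*O*(-3/2 + O)/6 = -O*(-3/2 + O)/3)
-4610 - l(sqrt(-18 - 2)) = -4610 - sqrt(-18 - 2)*(3 - 2*sqrt(-18 - 2))/6 = -4610 - sqrt(-20)*(3 - 4*I*sqrt(5))/6 = -4610 - 2*I*sqrt(5)*(3 - 4*I*sqrt(5))/6 = -4610 - I*sqrt(5)*(3 - 4*I*sqrt(5))/3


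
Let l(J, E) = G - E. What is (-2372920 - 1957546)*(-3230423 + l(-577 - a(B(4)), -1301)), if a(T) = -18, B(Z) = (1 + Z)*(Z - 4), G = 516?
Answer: 13981368510396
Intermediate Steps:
B(Z) = (1 + Z)*(-4 + Z)
l(J, E) = 516 - E
(-2372920 - 1957546)*(-3230423 + l(-577 - a(B(4)), -1301)) = (-2372920 - 1957546)*(-3230423 + (516 - 1*(-1301))) = -4330466*(-3230423 + (516 + 1301)) = -4330466*(-3230423 + 1817) = -4330466*(-3228606) = 13981368510396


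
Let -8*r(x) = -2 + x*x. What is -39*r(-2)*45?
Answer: 1755/4 ≈ 438.75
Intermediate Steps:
r(x) = ¼ - x²/8 (r(x) = -(-2 + x*x)/8 = -(-2 + x²)/8 = ¼ - x²/8)
-39*r(-2)*45 = -39*(¼ - ⅛*(-2)²)*45 = -39*(¼ - ⅛*4)*45 = -39*(¼ - ½)*45 = -39*(-¼)*45 = (39/4)*45 = 1755/4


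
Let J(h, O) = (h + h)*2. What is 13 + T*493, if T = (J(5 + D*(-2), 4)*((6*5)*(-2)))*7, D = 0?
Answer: -4141187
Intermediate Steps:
J(h, O) = 4*h (J(h, O) = (2*h)*2 = 4*h)
T = -8400 (T = ((4*(5 + 0*(-2)))*((6*5)*(-2)))*7 = ((4*(5 + 0))*(30*(-2)))*7 = ((4*5)*(-60))*7 = (20*(-60))*7 = -1200*7 = -8400)
13 + T*493 = 13 - 8400*493 = 13 - 4141200 = -4141187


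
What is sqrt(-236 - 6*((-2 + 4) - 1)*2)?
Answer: 2*I*sqrt(62) ≈ 15.748*I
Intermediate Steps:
sqrt(-236 - 6*((-2 + 4) - 1)*2) = sqrt(-236 - 6*(2 - 1)*2) = sqrt(-236 - 6*1*2) = sqrt(-236 - 6*2) = sqrt(-236 - 12) = sqrt(-248) = 2*I*sqrt(62)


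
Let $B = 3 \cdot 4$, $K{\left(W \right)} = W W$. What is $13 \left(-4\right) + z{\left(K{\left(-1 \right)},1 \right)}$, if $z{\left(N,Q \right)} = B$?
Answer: $-40$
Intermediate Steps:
$K{\left(W \right)} = W^{2}$
$B = 12$
$z{\left(N,Q \right)} = 12$
$13 \left(-4\right) + z{\left(K{\left(-1 \right)},1 \right)} = 13 \left(-4\right) + 12 = -52 + 12 = -40$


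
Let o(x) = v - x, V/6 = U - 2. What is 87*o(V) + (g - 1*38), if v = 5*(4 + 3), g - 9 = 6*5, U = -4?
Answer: 6178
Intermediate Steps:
g = 39 (g = 9 + 6*5 = 9 + 30 = 39)
V = -36 (V = 6*(-4 - 2) = 6*(-6) = -36)
v = 35 (v = 5*7 = 35)
o(x) = 35 - x
87*o(V) + (g - 1*38) = 87*(35 - 1*(-36)) + (39 - 1*38) = 87*(35 + 36) + (39 - 38) = 87*71 + 1 = 6177 + 1 = 6178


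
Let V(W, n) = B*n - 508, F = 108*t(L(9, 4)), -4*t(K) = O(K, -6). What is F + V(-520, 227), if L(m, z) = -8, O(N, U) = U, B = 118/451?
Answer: -129260/451 ≈ -286.61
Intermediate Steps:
B = 118/451 (B = 118*(1/451) = 118/451 ≈ 0.26164)
t(K) = 3/2 (t(K) = -1/4*(-6) = 3/2)
F = 162 (F = 108*(3/2) = 162)
V(W, n) = -508 + 118*n/451 (V(W, n) = 118*n/451 - 508 = -508 + 118*n/451)
F + V(-520, 227) = 162 + (-508 + (118/451)*227) = 162 + (-508 + 26786/451) = 162 - 202322/451 = -129260/451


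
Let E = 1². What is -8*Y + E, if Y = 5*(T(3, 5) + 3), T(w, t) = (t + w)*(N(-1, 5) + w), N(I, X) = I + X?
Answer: -2359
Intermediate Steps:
E = 1
T(w, t) = (4 + w)*(t + w) (T(w, t) = (t + w)*((-1 + 5) + w) = (t + w)*(4 + w) = (4 + w)*(t + w))
Y = 295 (Y = 5*((3² + 4*5 + 4*3 + 5*3) + 3) = 5*((9 + 20 + 12 + 15) + 3) = 5*(56 + 3) = 5*59 = 295)
-8*Y + E = -8*295 + 1 = -2360 + 1 = -2359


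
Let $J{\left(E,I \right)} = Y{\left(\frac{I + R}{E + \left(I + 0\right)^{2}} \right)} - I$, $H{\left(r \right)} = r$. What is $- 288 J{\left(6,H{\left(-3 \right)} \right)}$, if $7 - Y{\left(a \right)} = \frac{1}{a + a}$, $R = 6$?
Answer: $-2160$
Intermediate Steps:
$Y{\left(a \right)} = 7 - \frac{1}{2 a}$ ($Y{\left(a \right)} = 7 - \frac{1}{a + a} = 7 - \frac{1}{2 a}$)
$J{\left(E,I \right)} = 7 - I - \frac{E + I^{2}}{2 \left(6 + I\right)}$ ($J{\left(E,I \right)} = \left(7 - \frac{1}{2 \frac{I + 6}{E + \left(I + 0\right)^{2}}}\right) - I = \left(7 - \frac{1}{2 \frac{6 + I}{E + I^{2}}}\right) - I = \left(7 - \frac{\frac{1}{6 + I} \left(E + I^{2}\right)}{2}\right) - I = \left(7 - \frac{E + I^{2}}{2 \left(6 + I\right)}\right) - I = 7 - I - \frac{E + I^{2}}{2 \left(6 + I\right)}$)
$- 288 J{\left(6,H{\left(-3 \right)} \right)} = - 288 \frac{84 - 6 - 3 \left(-3\right)^{2} + 2 \left(-3\right)}{2 \left(6 - 3\right)} = - 288 \frac{84 - 6 - 27 - 6}{2 \cdot 3} = - 288 \cdot \frac{1}{2} \cdot \frac{1}{3} \left(84 - 6 - 27 - 6\right) = - 288 \cdot \frac{1}{2} \cdot \frac{1}{3} \cdot 45 = \left(-288\right) \frac{15}{2} = -2160$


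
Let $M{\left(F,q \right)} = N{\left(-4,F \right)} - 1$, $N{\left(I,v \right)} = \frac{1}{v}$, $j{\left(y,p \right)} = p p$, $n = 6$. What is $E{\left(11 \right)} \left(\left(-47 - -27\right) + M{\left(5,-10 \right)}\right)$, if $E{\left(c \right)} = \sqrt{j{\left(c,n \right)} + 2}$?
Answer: $- \frac{104 \sqrt{38}}{5} \approx -128.22$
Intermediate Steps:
$j{\left(y,p \right)} = p^{2}$
$M{\left(F,q \right)} = -1 + \frac{1}{F}$ ($M{\left(F,q \right)} = \frac{1}{F} - 1 = -1 + \frac{1}{F}$)
$E{\left(c \right)} = \sqrt{38}$ ($E{\left(c \right)} = \sqrt{6^{2} + 2} = \sqrt{36 + 2} = \sqrt{38}$)
$E{\left(11 \right)} \left(\left(-47 - -27\right) + M{\left(5,-10 \right)}\right) = \sqrt{38} \left(\left(-47 - -27\right) + \frac{1 - 5}{5}\right) = \sqrt{38} \left(\left(-47 + 27\right) + \frac{1 - 5}{5}\right) = \sqrt{38} \left(-20 + \frac{1}{5} \left(-4\right)\right) = \sqrt{38} \left(-20 - \frac{4}{5}\right) = \sqrt{38} \left(- \frac{104}{5}\right) = - \frac{104 \sqrt{38}}{5}$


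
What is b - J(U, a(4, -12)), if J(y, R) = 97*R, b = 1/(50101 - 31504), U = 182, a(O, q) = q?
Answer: 21646909/18597 ≈ 1164.0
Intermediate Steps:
b = 1/18597 ≈ 5.3772e-5
b - J(U, a(4, -12)) = 1/18597 - 97*(-12) = 1/18597 - 1*(-1164) = 1/18597 + 1164 = 21646909/18597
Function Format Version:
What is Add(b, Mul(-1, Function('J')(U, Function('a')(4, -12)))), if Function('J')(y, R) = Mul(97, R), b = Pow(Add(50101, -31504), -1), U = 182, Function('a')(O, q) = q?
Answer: Rational(21646909, 18597) ≈ 1164.0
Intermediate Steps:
b = Rational(1, 18597) (b = Pow(18597, -1) = Rational(1, 18597) ≈ 5.3772e-5)
Add(b, Mul(-1, Function('J')(U, Function('a')(4, -12)))) = Add(Rational(1, 18597), Mul(-1, Mul(97, -12))) = Add(Rational(1, 18597), Mul(-1, -1164)) = Add(Rational(1, 18597), 1164) = Rational(21646909, 18597)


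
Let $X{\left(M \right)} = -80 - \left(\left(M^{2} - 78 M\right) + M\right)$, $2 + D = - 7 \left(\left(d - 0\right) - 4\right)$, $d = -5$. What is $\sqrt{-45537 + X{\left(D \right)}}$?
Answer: $i \sqrt{44641} \approx 211.28 i$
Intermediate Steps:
$D = 61$ ($D = -2 - 7 \left(\left(-5 - 0\right) - 4\right) = -2 - 7 \left(\left(-5 + 0\right) - 4\right) = -2 - 7 \left(-5 - 4\right) = -2 - -63 = -2 + 63 = 61$)
$X{\left(M \right)} = -80 - M^{2} + 77 M$ ($X{\left(M \right)} = -80 - \left(M^{2} - 77 M\right) = -80 - M^{2} + 77 M$)
$\sqrt{-45537 + X{\left(D \right)}} = \sqrt{-45537 - -896} = \sqrt{-45537 + 896} = \sqrt{-44641} = i \sqrt{44641}$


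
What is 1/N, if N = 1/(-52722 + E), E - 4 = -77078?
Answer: -129796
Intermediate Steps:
E = -77074 (E = 4 - 77078 = -77074)
N = -1/129796 (N = 1/(-52722 - 77074) = 1/(-129796) = -1/129796 ≈ -7.7044e-6)
1/N = 1/(-1/129796) = -129796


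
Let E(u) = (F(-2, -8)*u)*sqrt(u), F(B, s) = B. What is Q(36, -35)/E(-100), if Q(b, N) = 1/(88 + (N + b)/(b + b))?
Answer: -9*I/1584250 ≈ -5.6809e-6*I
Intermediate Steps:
Q(b, N) = 1/(88 + (N + b)/(2*b)) (Q(b, N) = 1/(88 + (N + b)/((2*b))) = 1/(88 + (N + b)*(1/(2*b))) = 1/(88 + (N + b)/(2*b)))
E(u) = -2*u**(3/2) (E(u) = (-2*u)*sqrt(u) = -2*u**(3/2))
Q(36, -35)/E(-100) = (2*36/(-35 + 177*36))/((-(-2000)*I)) = (2*36/(-35 + 6372))/((-(-2000)*I)) = (2*36/6337)/((2000*I)) = (2*36*(1/6337))*(-I/2000) = 72*(-I/2000)/6337 = -9*I/1584250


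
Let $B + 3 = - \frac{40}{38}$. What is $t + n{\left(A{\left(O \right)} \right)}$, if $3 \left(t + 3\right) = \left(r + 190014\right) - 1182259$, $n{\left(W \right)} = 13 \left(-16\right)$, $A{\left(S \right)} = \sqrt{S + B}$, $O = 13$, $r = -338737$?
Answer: $- \frac{1331615}{3} \approx -4.4387 \cdot 10^{5}$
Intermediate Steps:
$B = - \frac{77}{19}$ ($B = -3 - \frac{40}{38} = -3 - \frac{20}{19} = - \frac{77}{19} \approx -4.0526$)
$A{\left(S \right)} = \sqrt{- \frac{77}{19} + S}$ ($A{\left(S \right)} = \sqrt{S - \frac{77}{19}} = \sqrt{- \frac{77}{19} + S}$)
$n{\left(W \right)} = -208$
$t = - \frac{1330991}{3}$ ($t = -3 + \frac{\left(-338737 + 190014\right) - 1182259}{3} = -3 + \frac{-148723 - 1182259}{3} = -3 + \frac{1}{3} \left(-1330982\right) = -3 - \frac{1330982}{3} = - \frac{1330991}{3} \approx -4.4366 \cdot 10^{5}$)
$t + n{\left(A{\left(O \right)} \right)} = - \frac{1330991}{3} - 208 = - \frac{1331615}{3}$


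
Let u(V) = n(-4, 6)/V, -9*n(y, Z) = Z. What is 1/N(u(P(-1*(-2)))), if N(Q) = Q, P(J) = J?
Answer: -3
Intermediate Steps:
n(y, Z) = -Z/9
u(V) = -2/(3*V) (u(V) = (-⅑*6)/V = -2/(3*V))
1/N(u(P(-1*(-2)))) = 1/(-2/(3*((-1*(-2))))) = 1/(-⅔/2) = 1/(-⅔*½) = 1/(-⅓) = -3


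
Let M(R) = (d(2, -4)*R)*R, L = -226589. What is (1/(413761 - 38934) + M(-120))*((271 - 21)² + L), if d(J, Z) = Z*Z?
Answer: -14170749143895289/374827 ≈ -3.7806e+10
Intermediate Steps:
d(J, Z) = Z²
M(R) = 16*R² (M(R) = ((-4)²*R)*R = (16*R)*R = 16*R²)
(1/(413761 - 38934) + M(-120))*((271 - 21)² + L) = (1/(413761 - 38934) + 16*(-120)²)*((271 - 21)² - 226589) = (1/374827 + 16*14400)*(250² - 226589) = (1/374827 + 230400)*(62500 - 226589) = (86360140801/374827)*(-164089) = -14170749143895289/374827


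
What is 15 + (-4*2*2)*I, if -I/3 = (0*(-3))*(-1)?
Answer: 15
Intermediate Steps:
I = 0 (I = -3*0*(-3)*(-1) = -0*(-1) = -3*0 = 0)
15 + (-4*2*2)*I = 15 + (-4*2*2)*0 = 15 - 8*2*0 = 15 - 16*0 = 15 + 0 = 15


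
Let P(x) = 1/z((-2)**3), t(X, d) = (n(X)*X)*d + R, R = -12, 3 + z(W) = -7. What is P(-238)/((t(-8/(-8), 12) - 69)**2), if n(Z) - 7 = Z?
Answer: -1/2250 ≈ -0.00044444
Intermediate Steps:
z(W) = -10 (z(W) = -3 - 7 = -10)
n(Z) = 7 + Z
t(X, d) = -12 + X*d*(7 + X) (t(X, d) = ((7 + X)*X)*d - 12 = (X*(7 + X))*d - 12 = X*d*(7 + X) - 12 = -12 + X*d*(7 + X))
P(x) = -1/10 (P(x) = 1/(-10) = -1/10)
P(-238)/((t(-8/(-8), 12) - 69)**2) = -1/(10*((-12 - 8/(-8)*12*(7 - 8/(-8))) - 69)**2) = -1/(10*((-12 - 8*(-1/8)*12*(7 - 8*(-1/8))) - 69)**2) = -1/(10*((-12 + 1*12*(7 + 1)) - 69)**2) = -1/(10*((-12 + 1*12*8) - 69)**2) = -1/(10*((-12 + 96) - 69)**2) = -1/(10*(84 - 69)**2) = -1/(10*(15**2)) = -1/10/225 = -1/10*1/225 = -1/2250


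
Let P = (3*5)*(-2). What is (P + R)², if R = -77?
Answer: 11449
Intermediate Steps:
P = -30 (P = 15*(-2) = -30)
(P + R)² = (-30 - 77)² = (-107)² = 11449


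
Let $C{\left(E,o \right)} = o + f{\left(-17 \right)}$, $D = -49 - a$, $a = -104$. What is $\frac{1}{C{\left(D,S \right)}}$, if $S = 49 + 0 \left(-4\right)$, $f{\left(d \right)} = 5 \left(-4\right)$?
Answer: $\frac{1}{29} \approx 0.034483$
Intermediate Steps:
$f{\left(d \right)} = -20$
$D = 55$ ($D = -49 - -104 = -49 + 104 = 55$)
$S = 49$ ($S = 49 + 0 = 49$)
$C{\left(E,o \right)} = -20 + o$ ($C{\left(E,o \right)} = o - 20 = -20 + o$)
$\frac{1}{C{\left(D,S \right)}} = \frac{1}{-20 + 49} = \frac{1}{29}$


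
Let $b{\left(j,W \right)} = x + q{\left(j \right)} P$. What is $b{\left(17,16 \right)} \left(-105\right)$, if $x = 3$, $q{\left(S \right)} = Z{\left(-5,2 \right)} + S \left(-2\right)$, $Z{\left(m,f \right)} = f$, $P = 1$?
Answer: $3045$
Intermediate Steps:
$q{\left(S \right)} = 2 - 2 S$ ($q{\left(S \right)} = 2 + S \left(-2\right) = 2 - 2 S$)
$b{\left(j,W \right)} = 5 - 2 j$ ($b{\left(j,W \right)} = 3 + \left(2 - 2 j\right) 1 = 3 - \left(-2 + 2 j\right) = 5 - 2 j$)
$b{\left(17,16 \right)} \left(-105\right) = \left(5 - 34\right) \left(-105\right) = \left(-29\right) \left(-105\right) = 3045$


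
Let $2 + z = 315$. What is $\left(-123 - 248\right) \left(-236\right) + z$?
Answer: $87869$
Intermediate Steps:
$z = 313$ ($z = -2 + 315 = 313$)
$\left(-123 - 248\right) \left(-236\right) + z = \left(-123 - 248\right) \left(-236\right) + 313 = \left(-371\right) \left(-236\right) + 313 = 87556 + 313 = 87869$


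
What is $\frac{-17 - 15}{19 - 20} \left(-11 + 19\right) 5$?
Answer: $1280$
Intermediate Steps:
$\frac{-17 - 15}{19 - 20} \left(-11 + 19\right) 5 = - \frac{32}{-1} \cdot 8 \cdot 5 = \left(-32\right) \left(-1\right) 8 \cdot 5 = 32 \cdot 8 \cdot 5 = 256 \cdot 5 = 1280$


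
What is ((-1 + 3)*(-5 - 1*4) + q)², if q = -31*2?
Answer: 6400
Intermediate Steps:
q = -62
((-1 + 3)*(-5 - 1*4) + q)² = ((-1 + 3)*(-5 - 1*4) - 62)² = (2*(-5 - 4) - 62)² = (2*(-9) - 62)² = (-18 - 62)² = (-80)² = 6400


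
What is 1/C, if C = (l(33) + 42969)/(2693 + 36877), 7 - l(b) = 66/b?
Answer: 19785/21487 ≈ 0.92079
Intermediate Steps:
l(b) = 7 - 66/b
C = 21487/19785 (C = ((7 - 66/33) + 42969)/(2693 + 36877) = ((7 - 66*1/33) + 42969)/39570 = ((7 - 2) + 42969)*(1/39570) = (5 + 42969)*(1/39570) = 42974*(1/39570) = 21487/19785 ≈ 1.0860)
1/C = 1/(21487/19785) = 19785/21487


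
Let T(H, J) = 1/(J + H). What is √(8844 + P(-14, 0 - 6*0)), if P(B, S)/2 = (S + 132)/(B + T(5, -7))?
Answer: 2*√1855623/29 ≈ 93.946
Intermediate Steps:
T(H, J) = 1/(H + J)
P(B, S) = 2*(132 + S)/(-½ + B) (P(B, S) = 2*((S + 132)/(B + 1/(5 - 7))) = 2*((132 + S)/(B + 1/(-2))) = 2*((132 + S)/(B - ½)) = 2*((132 + S)/(-½ + B)) = 2*(132 + S)/(-½ + B))
√(8844 + P(-14, 0 - 6*0)) = √(8844 + 4*(132 + (0 - 6*0))/(-1 + 2*(-14))) = √(8844 + 4*(132 + (0 + 0))/(-1 - 28)) = √(8844 + 4*(132 + 0)/(-29)) = √(8844 + 4*(-1/29)*132) = √(8844 - 528/29) = √(255948/29) = 2*√1855623/29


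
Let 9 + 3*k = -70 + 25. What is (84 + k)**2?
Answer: 4356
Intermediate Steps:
k = -18 (k = -3 + (-70 + 25)/3 = -3 + (1/3)*(-45) = -3 - 15 = -18)
(84 + k)**2 = (84 - 18)**2 = 66**2 = 4356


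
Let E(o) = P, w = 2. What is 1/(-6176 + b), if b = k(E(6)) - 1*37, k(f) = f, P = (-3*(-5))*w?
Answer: -1/6183 ≈ -0.00016173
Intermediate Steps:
P = 30 (P = -3*(-5)*2 = 15*2 = 30)
E(o) = 30
b = -7 (b = 30 - 1*37 = 30 - 37 = -7)
1/(-6176 + b) = 1/(-6176 - 7) = 1/(-6183) = -1/6183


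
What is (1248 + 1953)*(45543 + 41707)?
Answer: 279287250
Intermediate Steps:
(1248 + 1953)*(45543 + 41707) = 3201*87250 = 279287250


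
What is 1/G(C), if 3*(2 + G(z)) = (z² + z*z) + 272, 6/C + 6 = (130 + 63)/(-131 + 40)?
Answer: 1638363/145864418 ≈ 0.011232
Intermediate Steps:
C = -546/739 (C = 6/(-6 + (130 + 63)/(-131 + 40)) = 6/(-6 + 193/(-91)) = 6/(-6 + 193*(-1/91)) = 6/(-6 - 193/91) = 6/(-739/91) = 6*(-91/739) = -546/739 ≈ -0.73884)
G(z) = 266/3 + 2*z²/3 (G(z) = -2 + ((z² + z*z) + 272)/3 = -2 + ((z² + z²) + 272)/3 = -2 + (2*z² + 272)/3 = -2 + (272 + 2*z²)/3 = -2 + (272/3 + 2*z²/3) = 266/3 + 2*z²/3)
1/G(C) = 1/(266/3 + 2*(-546/739)²/3) = 1/(266/3 + (⅔)*(298116/546121)) = 1/(266/3 + 198744/546121) = 1/(145864418/1638363) = 1638363/145864418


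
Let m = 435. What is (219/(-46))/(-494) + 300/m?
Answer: 460831/658996 ≈ 0.69929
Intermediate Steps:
(219/(-46))/(-494) + 300/m = (219/(-46))/(-494) + 300/435 = (219*(-1/46))*(-1/494) + 300*(1/435) = -219/46*(-1/494) + 20/29 = 219/22724 + 20/29 = 460831/658996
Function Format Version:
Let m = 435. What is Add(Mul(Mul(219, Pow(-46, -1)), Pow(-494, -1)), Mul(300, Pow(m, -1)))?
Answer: Rational(460831, 658996) ≈ 0.69929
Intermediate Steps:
Add(Mul(Mul(219, Pow(-46, -1)), Pow(-494, -1)), Mul(300, Pow(m, -1))) = Add(Mul(Mul(219, Pow(-46, -1)), Pow(-494, -1)), Mul(300, Pow(435, -1))) = Add(Mul(Mul(219, Rational(-1, 46)), Rational(-1, 494)), Mul(300, Rational(1, 435))) = Add(Mul(Rational(-219, 46), Rational(-1, 494)), Rational(20, 29)) = Add(Rational(219, 22724), Rational(20, 29)) = Rational(460831, 658996)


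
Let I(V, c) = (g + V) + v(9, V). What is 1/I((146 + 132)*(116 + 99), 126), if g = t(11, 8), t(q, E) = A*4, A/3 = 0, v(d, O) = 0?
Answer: 1/59770 ≈ 1.6731e-5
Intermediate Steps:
A = 0 (A = 3*0 = 0)
t(q, E) = 0 (t(q, E) = 0*4 = 0)
g = 0
I(V, c) = V (I(V, c) = (0 + V) + 0 = V + 0 = V)
1/I((146 + 132)*(116 + 99), 126) = 1/((146 + 132)*(116 + 99)) = 1/(278*215) = 1/59770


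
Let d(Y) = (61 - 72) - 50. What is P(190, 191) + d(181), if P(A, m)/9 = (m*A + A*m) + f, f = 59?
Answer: 653690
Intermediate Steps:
d(Y) = -61 (d(Y) = -11 - 50 = -61)
P(A, m) = 531 + 18*A*m (P(A, m) = 9*((m*A + A*m) + 59) = 9*((A*m + A*m) + 59) = 9*(2*A*m + 59) = 9*(59 + 2*A*m) = 531 + 18*A*m)
P(190, 191) + d(181) = (531 + 18*190*191) - 61 = (531 + 653220) - 61 = 653751 - 61 = 653690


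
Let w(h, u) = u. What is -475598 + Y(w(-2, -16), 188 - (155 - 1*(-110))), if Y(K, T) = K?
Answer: -475614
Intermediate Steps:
-475598 + Y(w(-2, -16), 188 - (155 - 1*(-110))) = -475598 - 16 = -475614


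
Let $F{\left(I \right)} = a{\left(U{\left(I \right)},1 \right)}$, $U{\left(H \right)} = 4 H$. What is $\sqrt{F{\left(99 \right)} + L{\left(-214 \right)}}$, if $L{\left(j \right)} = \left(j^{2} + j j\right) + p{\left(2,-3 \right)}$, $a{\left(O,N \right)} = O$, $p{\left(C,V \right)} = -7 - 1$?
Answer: $6 \sqrt{2555} \approx 303.28$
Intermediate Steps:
$p{\left(C,V \right)} = -8$ ($p{\left(C,V \right)} = -7 - 1 = -8$)
$L{\left(j \right)} = -8 + 2 j^{2}$ ($L{\left(j \right)} = \left(j^{2} + j j\right) - 8 = \left(j^{2} + j^{2}\right) - 8 = 2 j^{2} - 8 = -8 + 2 j^{2}$)
$F{\left(I \right)} = 4 I$
$\sqrt{F{\left(99 \right)} + L{\left(-214 \right)}} = \sqrt{4 \cdot 99 - \left(8 - 2 \left(-214\right)^{2}\right)} = \sqrt{396 + \left(-8 + 2 \cdot 45796\right)} = \sqrt{396 + \left(-8 + 91592\right)} = \sqrt{396 + 91584} = \sqrt{91980} = 6 \sqrt{2555}$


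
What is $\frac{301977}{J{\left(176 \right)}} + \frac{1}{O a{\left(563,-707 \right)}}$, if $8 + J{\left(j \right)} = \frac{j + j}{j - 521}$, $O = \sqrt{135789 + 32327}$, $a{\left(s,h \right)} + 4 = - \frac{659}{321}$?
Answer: $- \frac{104182065}{3112} - \frac{321 \sqrt{42029}}{163324694} \approx -33478.0$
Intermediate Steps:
$a{\left(s,h \right)} = - \frac{1943}{321}$ ($a{\left(s,h \right)} = -4 - \frac{659}{321} = - \frac{1943}{321}$)
$O = 2 \sqrt{42029}$ ($O = \sqrt{168116} = 2 \sqrt{42029} \approx 410.02$)
$J{\left(j \right)} = -8 + \frac{2 j}{-521 + j}$ ($J{\left(j \right)} = -8 + \frac{j + j}{j - 521} = -8 + \frac{2 j}{-521 + j}$)
$\frac{301977}{J{\left(176 \right)}} + \frac{1}{O a{\left(563,-707 \right)}} = \frac{301977}{2 \frac{1}{-521 + 176} \left(2084 - 528\right)} + \frac{1}{2 \sqrt{42029} \left(- \frac{1943}{321}\right)} = \frac{301977}{2 \frac{1}{-345} \left(2084 - 528\right)} + \frac{\sqrt{42029}}{84058} \left(- \frac{321}{1943}\right) = \frac{301977}{2 \left(- \frac{1}{345}\right) 1556} - \frac{321 \sqrt{42029}}{163324694} = \frac{301977}{- \frac{3112}{345}} - \frac{321 \sqrt{42029}}{163324694} = 301977 \left(- \frac{345}{3112}\right) - \frac{321 \sqrt{42029}}{163324694} = - \frac{104182065}{3112} - \frac{321 \sqrt{42029}}{163324694}$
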